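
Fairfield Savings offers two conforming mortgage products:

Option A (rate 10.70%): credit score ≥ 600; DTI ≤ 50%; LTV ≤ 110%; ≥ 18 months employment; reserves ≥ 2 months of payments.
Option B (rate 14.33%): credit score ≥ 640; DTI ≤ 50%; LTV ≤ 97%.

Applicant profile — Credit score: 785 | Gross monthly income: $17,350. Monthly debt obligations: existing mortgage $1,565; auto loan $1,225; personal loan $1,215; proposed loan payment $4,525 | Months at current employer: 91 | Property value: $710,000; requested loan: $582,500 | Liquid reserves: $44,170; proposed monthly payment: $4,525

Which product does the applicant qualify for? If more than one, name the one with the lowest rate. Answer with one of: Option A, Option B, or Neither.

Option A

Total debts = (1,565 + 1,225 + 1,215 + 4,525) = 8,530; DTI = 8,530/17,350 = 49.2%.
LTV = 582,500/710,000 = 82%.
Reserves = 44,170/4,525 = 9.8 months.
Option A: score 785 ≥ 600; DTI 49.2% ≤ 50%; LTV 82% ≤ 110%; employment 91 ≥ 18 mo; reserves 9.8 ≥ 2 mo → qualifies.
Option B: score 785 ≥ 640; DTI 49.2% ≤ 50%; LTV 82% ≤ 97% → qualifies.
Qualifying: Option A, Option B. Lowest rate is 10.70% → Option A.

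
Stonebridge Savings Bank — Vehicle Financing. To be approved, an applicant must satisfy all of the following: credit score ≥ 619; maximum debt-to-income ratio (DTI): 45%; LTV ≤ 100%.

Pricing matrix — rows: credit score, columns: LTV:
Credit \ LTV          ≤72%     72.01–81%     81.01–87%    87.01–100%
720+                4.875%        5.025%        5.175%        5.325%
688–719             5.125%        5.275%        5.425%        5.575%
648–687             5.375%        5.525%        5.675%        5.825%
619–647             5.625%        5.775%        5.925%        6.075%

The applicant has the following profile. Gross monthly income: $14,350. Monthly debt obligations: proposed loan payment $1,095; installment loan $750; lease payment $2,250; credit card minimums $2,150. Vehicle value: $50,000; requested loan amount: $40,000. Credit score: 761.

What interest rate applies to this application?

5.025%

Credit score 761 ≥ 619; Total monthly debts = (1,095 + 750 + 2,250 + 2,150) = 6,245. DTI = 6,245/14,350 = 43.5% ≤ 45%
Loan-to-value = 40,000/50,000 = 80% — pass (100% max)
Row: 761 falls in 720+. Column: 80% falls in 72.01–81%. Rate = 5.025%.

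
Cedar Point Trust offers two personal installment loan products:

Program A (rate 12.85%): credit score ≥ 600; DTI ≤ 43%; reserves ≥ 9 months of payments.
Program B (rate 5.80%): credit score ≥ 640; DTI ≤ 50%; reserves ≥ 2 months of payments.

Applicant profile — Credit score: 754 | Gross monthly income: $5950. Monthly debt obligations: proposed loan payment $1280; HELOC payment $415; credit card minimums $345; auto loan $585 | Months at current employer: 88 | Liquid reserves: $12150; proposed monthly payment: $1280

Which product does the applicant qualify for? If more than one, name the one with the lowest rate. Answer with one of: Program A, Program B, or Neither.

Program B

Total debts = (1,280 + 415 + 345 + 585) = 2,625; DTI = 2,625/5,950 = 44.1%.
Reserves = 12,150/1,280 = 9.5 months.
Program A: score 754 ≥ 600; DTI 44.1% > 43%; reserves 9.5 ≥ 9 mo → does not qualify.
Program B: score 754 ≥ 640; DTI 44.1% ≤ 50%; reserves 9.5 ≥ 2 mo → qualifies.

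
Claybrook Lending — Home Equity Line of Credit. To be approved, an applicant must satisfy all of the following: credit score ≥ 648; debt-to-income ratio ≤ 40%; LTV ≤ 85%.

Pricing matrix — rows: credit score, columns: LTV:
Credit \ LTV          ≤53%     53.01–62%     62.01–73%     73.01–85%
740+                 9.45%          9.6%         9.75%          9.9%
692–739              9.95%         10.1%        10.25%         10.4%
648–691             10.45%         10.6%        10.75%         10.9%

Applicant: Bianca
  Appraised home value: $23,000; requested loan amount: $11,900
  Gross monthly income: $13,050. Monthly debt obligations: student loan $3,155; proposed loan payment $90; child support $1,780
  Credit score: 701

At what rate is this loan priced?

9.95%

Credit score 701 ≥ 648; Total monthly debts = (3,155 + 90 + 1,780) = 5,025. DTI: 5,025 ÷ 13,050 = 38.5%, within the 40% cap
LTV: 11,900 ÷ 23,000 = 51.7%, within 85% cap
Credit 701 → row 692–739; LTV 51.7% → column ≤53%. Grid cell → 9.95%.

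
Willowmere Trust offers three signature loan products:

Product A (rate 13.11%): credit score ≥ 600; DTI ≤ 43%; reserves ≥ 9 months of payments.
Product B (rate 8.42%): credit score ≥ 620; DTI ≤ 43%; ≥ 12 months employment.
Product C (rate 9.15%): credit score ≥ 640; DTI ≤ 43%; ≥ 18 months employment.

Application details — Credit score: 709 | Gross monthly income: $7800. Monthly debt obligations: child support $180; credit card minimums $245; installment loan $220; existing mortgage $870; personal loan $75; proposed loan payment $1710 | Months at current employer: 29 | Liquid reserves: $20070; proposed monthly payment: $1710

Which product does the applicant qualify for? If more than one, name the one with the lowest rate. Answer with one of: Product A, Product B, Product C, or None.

Total debts = (180 + 245 + 220 + 870 + 75 + 1,710) = 3,300; DTI = 3,300/7,800 = 42.3%.
Reserves = 20,070/1,710 = 11.7 months.
Product A: score 709 ≥ 600; DTI 42.3% ≤ 43%; reserves 11.7 ≥ 9 mo → qualifies.
Product B: score 709 ≥ 620; DTI 42.3% ≤ 43%; employment 29 ≥ 12 mo → qualifies.
Product C: score 709 ≥ 640; DTI 42.3% ≤ 43%; employment 29 ≥ 18 mo → qualifies.
Qualifying: Product A, Product B, Product C. Lowest rate is 8.42% → Product B.

Product B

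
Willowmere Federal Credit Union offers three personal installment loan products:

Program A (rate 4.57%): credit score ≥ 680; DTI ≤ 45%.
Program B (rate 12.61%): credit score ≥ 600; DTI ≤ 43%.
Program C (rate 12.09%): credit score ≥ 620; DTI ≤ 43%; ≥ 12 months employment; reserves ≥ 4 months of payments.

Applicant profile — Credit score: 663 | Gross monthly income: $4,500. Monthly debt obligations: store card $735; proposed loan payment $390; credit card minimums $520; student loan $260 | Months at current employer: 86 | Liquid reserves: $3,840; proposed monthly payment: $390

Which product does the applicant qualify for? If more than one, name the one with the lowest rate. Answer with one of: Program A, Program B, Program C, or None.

Total debts = (735 + 390 + 520 + 260) = 1,905; DTI = 1,905/4,500 = 42.3%.
Reserves = 3,840/390 = 9.8 months.
Program A: score 663 < 680; DTI 42.3% ≤ 45% → does not qualify.
Program B: score 663 ≥ 600; DTI 42.3% ≤ 43% → qualifies.
Program C: score 663 ≥ 620; DTI 42.3% ≤ 43%; employment 86 ≥ 12 mo; reserves 9.8 ≥ 4 mo → qualifies.
Qualifying: Program B, Program C. Lowest rate is 12.09% → Program C.

Program C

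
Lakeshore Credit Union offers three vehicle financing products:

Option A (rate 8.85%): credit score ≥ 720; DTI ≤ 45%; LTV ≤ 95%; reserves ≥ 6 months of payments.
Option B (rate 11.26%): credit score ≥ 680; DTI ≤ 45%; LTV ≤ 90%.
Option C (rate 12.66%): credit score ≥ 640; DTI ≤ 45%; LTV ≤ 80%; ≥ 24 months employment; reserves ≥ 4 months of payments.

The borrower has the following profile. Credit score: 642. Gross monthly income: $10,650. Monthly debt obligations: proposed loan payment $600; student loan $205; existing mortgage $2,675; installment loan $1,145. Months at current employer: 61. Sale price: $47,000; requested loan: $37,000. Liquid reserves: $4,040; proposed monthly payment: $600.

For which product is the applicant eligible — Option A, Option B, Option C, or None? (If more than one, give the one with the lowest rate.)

Option C

Total debts = (600 + 205 + 2,675 + 1,145) = 4,625; DTI = 4,625/10,650 = 43.4%.
LTV = 37,000/47,000 = 78.7%.
Reserves = 4,040/600 = 6.7 months.
Option A: score 642 < 720; DTI 43.4% ≤ 45%; LTV 78.7% ≤ 95%; reserves 6.7 ≥ 6 mo → does not qualify.
Option B: score 642 < 680; DTI 43.4% ≤ 45%; LTV 78.7% ≤ 90% → does not qualify.
Option C: score 642 ≥ 640; DTI 43.4% ≤ 45%; LTV 78.7% ≤ 80%; employment 61 ≥ 24 mo; reserves 6.7 ≥ 4 mo → qualifies.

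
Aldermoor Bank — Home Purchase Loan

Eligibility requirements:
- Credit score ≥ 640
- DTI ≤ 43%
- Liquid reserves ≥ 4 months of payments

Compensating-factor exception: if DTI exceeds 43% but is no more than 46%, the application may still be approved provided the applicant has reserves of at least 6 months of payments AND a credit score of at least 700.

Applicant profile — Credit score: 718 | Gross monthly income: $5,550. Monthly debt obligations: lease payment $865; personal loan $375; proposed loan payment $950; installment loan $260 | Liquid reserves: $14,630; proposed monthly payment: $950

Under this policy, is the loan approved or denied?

Approved

Credit score 718 ≥ 640 (meets base)
Total debts = (865 + 375 + 950 + 260) = 2,450. DTI = 2,450/5,550 = 44.1% > 43% — standard DTI limit exceeded.
Liquid reserves cover 14,630/950 = 15.4 months — ≥ 4 required
44.1% falls in the override range (43%–46%), so the compensating-factor test applies.
Override check — reserves: 15.4 mo (ok); score: 718 (ok).
Both override conditions satisfied; DTI exception granted.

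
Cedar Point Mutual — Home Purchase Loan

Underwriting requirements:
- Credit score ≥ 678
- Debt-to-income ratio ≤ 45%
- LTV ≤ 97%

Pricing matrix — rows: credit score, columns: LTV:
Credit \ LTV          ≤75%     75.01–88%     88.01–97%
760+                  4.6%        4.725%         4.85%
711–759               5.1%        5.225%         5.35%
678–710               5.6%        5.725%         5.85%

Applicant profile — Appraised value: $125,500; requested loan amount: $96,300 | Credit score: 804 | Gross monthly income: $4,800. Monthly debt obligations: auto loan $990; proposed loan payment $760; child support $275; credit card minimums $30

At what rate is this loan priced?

Credit score 804 ≥ 678; Total monthly debts = (990 + 760 + 275 + 30) = 2,055. DTI = 2,055/4,800 = 42.8% ≤ 45%
LTV: 96,300 ÷ 125,500 = 76.7%, within 97% cap
Row: 804 falls in 760+. Column: 76.7% falls in 75.01–88%. Rate = 4.725%.

4.725%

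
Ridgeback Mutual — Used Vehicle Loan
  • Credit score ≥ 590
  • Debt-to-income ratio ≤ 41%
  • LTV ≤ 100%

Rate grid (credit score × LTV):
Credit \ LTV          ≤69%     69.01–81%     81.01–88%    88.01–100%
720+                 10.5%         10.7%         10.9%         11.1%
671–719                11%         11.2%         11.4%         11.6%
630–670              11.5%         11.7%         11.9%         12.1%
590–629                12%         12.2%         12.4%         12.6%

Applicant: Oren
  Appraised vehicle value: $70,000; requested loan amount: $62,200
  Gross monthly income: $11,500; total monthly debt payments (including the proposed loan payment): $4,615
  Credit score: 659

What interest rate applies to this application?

12.1%

Credit score 659 ≥ 590; DTI = 4,615/11,500 = 40.1% ≤ 41%
LTV = 62,200/70,000 = 88.9% ≤ 100%
Score 659 is in the 630–670 band; LTV 88.9% is in the 88.01–100% band → 12.1%.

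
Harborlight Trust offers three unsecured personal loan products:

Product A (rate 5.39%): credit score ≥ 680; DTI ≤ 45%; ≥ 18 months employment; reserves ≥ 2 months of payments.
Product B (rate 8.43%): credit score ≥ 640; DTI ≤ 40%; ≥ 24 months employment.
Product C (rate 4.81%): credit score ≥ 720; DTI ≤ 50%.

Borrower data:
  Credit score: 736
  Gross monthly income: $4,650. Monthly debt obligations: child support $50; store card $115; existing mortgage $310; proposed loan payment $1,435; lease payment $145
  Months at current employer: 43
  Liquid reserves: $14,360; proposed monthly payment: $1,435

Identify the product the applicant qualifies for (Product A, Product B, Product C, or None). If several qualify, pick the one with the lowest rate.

Total debts = (50 + 115 + 310 + 1,435 + 145) = 2,055; DTI = 2,055/4,650 = 44.2%.
Reserves = 14,360/1,435 = 10.0 months.
Product A: score 736 ≥ 680; DTI 44.2% ≤ 45%; employment 43 ≥ 18 mo; reserves 10.0 ≥ 2 mo → qualifies.
Product B: score 736 ≥ 640; DTI 44.2% > 40%; employment 43 ≥ 24 mo → does not qualify.
Product C: score 736 ≥ 720; DTI 44.2% ≤ 50% → qualifies.
Qualifying: Product A, Product C. Lowest rate is 4.81% → Product C.

Product C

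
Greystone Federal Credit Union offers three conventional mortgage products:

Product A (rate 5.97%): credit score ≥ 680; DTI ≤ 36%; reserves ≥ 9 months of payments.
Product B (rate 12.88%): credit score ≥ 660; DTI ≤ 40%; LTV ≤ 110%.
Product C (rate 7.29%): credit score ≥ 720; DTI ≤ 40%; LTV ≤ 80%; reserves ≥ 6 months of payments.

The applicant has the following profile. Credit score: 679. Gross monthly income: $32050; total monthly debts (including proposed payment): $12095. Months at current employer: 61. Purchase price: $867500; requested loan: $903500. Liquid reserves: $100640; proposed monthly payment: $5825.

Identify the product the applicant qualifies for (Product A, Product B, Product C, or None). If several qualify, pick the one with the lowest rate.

Product B

DTI = 12,095/32,050 = 37.7%.
LTV = 903,500/867,500 = 104.1%.
Reserves = 100,640/5,825 = 17.3 months.
Product A: score 679 < 680; DTI 37.7% > 36%; reserves 17.3 ≥ 9 mo → does not qualify.
Product B: score 679 ≥ 660; DTI 37.7% ≤ 40%; LTV 104.1% ≤ 110% → qualifies.
Product C: score 679 < 720; DTI 37.7% ≤ 40%; LTV 104.1% > 80%; reserves 17.3 ≥ 6 mo → does not qualify.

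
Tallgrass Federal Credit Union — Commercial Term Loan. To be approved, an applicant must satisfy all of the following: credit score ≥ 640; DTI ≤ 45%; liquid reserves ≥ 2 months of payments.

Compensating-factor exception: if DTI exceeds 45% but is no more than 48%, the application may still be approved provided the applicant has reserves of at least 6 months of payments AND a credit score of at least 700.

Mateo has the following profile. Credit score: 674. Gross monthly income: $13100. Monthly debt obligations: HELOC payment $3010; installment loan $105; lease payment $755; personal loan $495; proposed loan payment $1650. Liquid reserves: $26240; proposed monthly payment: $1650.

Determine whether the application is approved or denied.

Denied

Credit score 674 ≥ 640 (meets base)
Total debts = (3,010 + 105 + 755 + 495 + 1,650) = 6,015. DTI: 6,015 ÷ 13,100 = 45.9%, over the 45% base limit.
Reserves: 26,240 ÷ 1,650 = 15.9 months (meets 2-month minimum)
45.9% falls in the override range (45%–48%), so the compensating-factor test applies.
Reserves 15.9 ≥ 6 months; credit score 674 < 700.
Override conditions not both satisfied; exception does not apply.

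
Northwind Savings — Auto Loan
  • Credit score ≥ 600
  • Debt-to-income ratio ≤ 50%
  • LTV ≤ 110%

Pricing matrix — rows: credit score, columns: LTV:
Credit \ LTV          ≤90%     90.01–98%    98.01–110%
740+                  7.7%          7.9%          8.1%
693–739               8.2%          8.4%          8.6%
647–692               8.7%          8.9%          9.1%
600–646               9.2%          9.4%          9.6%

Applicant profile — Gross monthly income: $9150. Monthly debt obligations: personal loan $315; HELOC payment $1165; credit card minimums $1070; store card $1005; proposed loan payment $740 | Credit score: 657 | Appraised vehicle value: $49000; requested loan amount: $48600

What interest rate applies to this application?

Credit score 657 ≥ 600; Total monthly debts = (315 + 1,165 + 1,070 + 1,005 + 740) = 4,295. Debt-to-income = 4,295/9,150 = 46.9% — meets 50% limit
Loan-to-value = 48,600/49,000 = 99.2% — pass (110% max)
Row: 657 falls in 647–692. Column: 99.2% falls in 98.01–110%. Rate = 9.1%.

9.1%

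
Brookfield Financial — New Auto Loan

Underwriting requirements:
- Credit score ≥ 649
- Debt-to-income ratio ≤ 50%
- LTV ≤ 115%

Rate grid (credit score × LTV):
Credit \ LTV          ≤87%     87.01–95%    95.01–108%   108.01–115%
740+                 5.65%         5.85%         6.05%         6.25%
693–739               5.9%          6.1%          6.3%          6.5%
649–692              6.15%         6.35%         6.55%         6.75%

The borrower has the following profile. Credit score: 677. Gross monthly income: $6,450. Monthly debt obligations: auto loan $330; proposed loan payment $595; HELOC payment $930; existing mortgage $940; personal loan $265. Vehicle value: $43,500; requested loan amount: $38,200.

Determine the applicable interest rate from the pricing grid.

Credit score 677 ≥ 649; Total monthly debts = (330 + 595 + 930 + 940 + 265) = 3,060. Debt-to-income = 3,060/6,450 = 47.4% — meets 50% limit
Loan-to-value = 38,200/43,500 = 87.8% — pass (115% max)
Credit 677 → row 649–692; LTV 87.8% → column 87.01–95%. Grid cell → 6.35%.

6.35%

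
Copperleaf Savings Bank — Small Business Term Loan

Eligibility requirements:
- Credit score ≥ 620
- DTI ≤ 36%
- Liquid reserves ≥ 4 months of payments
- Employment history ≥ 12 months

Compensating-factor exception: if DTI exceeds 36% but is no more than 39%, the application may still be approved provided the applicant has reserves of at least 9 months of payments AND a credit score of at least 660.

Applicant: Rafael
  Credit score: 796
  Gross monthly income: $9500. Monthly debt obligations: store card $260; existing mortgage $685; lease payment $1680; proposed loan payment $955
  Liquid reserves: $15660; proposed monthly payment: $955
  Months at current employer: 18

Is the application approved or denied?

Approved

Credit score 796 ≥ 620 (meets base)
Total debts = (260 + 685 + 1,680 + 955) = 3,580. DTI = 3,580/9,500 = 37.7% > 36% — standard DTI limit exceeded.
Reserves: 15,660 ÷ 955 = 16.4 months (meets 4-month minimum)
Employment 18 ≥ 12 months
DTI 37.7% is within the 36%–39% exception band; checking compensating factors.
Reserves 16.4 ≥ 9 months; credit score 796 ≥ 660.
Both compensating conditions met → exception applies.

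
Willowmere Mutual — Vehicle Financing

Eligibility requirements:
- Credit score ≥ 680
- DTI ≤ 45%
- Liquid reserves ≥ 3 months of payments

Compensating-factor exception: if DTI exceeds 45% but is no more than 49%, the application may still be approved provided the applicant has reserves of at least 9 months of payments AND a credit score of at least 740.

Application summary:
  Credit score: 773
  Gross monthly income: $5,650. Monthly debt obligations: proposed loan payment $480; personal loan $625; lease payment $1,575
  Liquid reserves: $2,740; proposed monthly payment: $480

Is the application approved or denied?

Credit score 773 ≥ 680 (meets base)
Total debts = (480 + 625 + 1,575) = 2,680. DTI = 2,680/5,650 = 47.4% > 45% — standard DTI limit exceeded.
Reserves: 2,740 ÷ 480 = 5.7 months (meets 3-month minimum)
47.4% falls in the override range (45%–49%), so the compensating-factor test applies.
Override check — reserves: 5.7 mo (short of 9); score: 773 (ok).
Override conditions not both satisfied; exception does not apply.

Denied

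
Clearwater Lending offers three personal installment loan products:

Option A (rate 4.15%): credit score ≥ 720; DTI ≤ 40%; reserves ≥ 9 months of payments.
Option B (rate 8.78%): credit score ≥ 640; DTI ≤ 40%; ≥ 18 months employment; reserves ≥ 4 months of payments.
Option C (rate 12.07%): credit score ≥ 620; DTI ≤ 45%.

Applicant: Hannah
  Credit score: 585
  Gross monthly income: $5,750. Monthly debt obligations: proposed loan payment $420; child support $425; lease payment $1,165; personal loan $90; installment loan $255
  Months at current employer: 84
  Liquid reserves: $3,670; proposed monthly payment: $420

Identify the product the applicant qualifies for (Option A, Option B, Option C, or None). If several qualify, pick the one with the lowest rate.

Total debts = (420 + 425 + 1,165 + 90 + 255) = 2,355; DTI = 2,355/5,750 = 41%.
Reserves = 3,670/420 = 8.7 months.
Option A: score 585 < 720; DTI 41% > 40%; reserves 8.7 < 9 mo → does not qualify.
Option B: score 585 < 640; DTI 41% > 40%; employment 84 ≥ 18 mo; reserves 8.7 ≥ 4 mo → does not qualify.
Option C: score 585 < 620; DTI 41% ≤ 45% → does not qualify.

None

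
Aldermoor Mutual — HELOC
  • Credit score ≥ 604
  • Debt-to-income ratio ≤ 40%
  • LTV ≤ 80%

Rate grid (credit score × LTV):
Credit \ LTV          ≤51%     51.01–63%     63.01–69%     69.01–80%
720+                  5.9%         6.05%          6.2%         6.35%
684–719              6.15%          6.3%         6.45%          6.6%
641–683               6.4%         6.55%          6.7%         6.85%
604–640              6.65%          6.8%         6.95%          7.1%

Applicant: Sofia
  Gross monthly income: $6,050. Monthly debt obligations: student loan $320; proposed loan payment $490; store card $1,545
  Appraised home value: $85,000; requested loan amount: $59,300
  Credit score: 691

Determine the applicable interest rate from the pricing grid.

6.6%

Credit score 691 ≥ 604; Total monthly debts = (320 + 490 + 1,545) = 2,355. DTI: 2,355 ÷ 6,050 = 38.9%, within the 40% cap
LTV = 59,300/85,000 = 69.8% ≤ 80%
Row: 691 falls in 684–719. Column: 69.8% falls in 69.01–80%. Rate = 6.6%.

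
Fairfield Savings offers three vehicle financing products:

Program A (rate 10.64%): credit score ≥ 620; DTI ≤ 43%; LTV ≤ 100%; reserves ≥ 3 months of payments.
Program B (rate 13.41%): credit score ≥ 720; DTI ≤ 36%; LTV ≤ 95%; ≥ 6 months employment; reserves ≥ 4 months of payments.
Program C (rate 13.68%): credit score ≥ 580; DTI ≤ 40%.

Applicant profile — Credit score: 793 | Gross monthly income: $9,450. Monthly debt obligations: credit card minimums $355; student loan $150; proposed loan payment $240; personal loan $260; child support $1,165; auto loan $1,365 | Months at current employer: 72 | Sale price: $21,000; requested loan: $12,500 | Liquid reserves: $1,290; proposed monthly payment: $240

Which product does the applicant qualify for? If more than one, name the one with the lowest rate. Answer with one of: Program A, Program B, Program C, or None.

Program A

Total debts = (355 + 150 + 240 + 260 + 1,165 + 1,365) = 3,535; DTI = 3,535/9,450 = 37.4%.
LTV = 12,500/21,000 = 59.5%.
Reserves = 1,290/240 = 5.4 months.
Program A: score 793 ≥ 620; DTI 37.4% ≤ 43%; LTV 59.5% ≤ 100%; reserves 5.4 ≥ 3 mo → qualifies.
Program B: score 793 ≥ 720; DTI 37.4% > 36%; LTV 59.5% ≤ 95%; employment 72 ≥ 6 mo; reserves 5.4 ≥ 4 mo → does not qualify.
Program C: score 793 ≥ 580; DTI 37.4% ≤ 40% → qualifies.
Qualifying: Program A, Program C. Lowest rate is 10.64% → Program A.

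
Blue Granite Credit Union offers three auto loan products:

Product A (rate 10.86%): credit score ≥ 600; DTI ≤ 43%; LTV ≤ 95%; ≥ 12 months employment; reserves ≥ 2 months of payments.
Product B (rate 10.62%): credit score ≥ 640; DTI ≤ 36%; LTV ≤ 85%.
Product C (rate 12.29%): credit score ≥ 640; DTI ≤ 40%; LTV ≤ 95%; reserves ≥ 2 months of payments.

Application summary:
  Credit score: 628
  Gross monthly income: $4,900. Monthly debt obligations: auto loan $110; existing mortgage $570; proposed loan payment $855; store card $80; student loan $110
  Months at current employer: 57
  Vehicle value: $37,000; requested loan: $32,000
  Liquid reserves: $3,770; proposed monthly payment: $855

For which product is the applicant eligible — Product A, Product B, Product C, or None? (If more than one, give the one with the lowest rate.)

Product A

Total debts = (110 + 570 + 855 + 80 + 110) = 1,725; DTI = 1,725/4,900 = 35.2%.
LTV = 32,000/37,000 = 86.5%.
Reserves = 3,770/855 = 4.4 months.
Product A: score 628 ≥ 600; DTI 35.2% ≤ 43%; LTV 86.5% ≤ 95%; employment 57 ≥ 12 mo; reserves 4.4 ≥ 2 mo → qualifies.
Product B: score 628 < 640; DTI 35.2% ≤ 36%; LTV 86.5% > 85% → does not qualify.
Product C: score 628 < 640; DTI 35.2% ≤ 40%; LTV 86.5% ≤ 95%; reserves 4.4 ≥ 2 mo → does not qualify.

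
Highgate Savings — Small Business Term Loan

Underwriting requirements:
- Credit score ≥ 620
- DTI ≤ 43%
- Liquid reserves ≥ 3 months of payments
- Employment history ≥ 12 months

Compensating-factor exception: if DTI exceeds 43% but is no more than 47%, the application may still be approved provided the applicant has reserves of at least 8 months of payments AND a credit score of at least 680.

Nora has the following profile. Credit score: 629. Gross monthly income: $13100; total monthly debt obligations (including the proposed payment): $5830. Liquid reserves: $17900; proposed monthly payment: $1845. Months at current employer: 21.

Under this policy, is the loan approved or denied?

Denied

Credit score 629 ≥ 620 (meets base)
DTI = 5,830/13,100 = 44.5% > 43% — standard DTI limit exceeded.
Liquid reserves cover 17,900/1,845 = 9.7 months — ≥ 3 required
Employment 21 ≥ 12 months
44.5% falls in the override range (43%–47%), so the compensating-factor test applies.
Reserves 9.7 ≥ 8 months; credit score 629 < 680.
Compensating-factor requirement not fully met.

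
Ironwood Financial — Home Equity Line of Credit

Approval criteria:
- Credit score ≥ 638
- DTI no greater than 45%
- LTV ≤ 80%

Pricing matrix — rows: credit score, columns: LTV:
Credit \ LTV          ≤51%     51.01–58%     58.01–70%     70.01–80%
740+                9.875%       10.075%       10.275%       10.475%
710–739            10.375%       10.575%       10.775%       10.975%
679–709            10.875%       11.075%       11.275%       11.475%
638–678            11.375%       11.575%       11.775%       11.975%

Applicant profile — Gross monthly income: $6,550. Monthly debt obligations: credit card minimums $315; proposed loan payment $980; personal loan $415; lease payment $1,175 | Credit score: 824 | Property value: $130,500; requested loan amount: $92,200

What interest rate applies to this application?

Credit score 824 ≥ 638; Total monthly debts = (315 + 980 + 415 + 1,175) = 2,885. Debt-to-income = 2,885/6,550 = 44% — meets 45% limit
Loan-to-value = 92,200/130,500 = 70.7% — pass (80% max)
Score 824 is in the 740+ band; LTV 70.7% is in the 70.01–80% band → 10.475%.

10.475%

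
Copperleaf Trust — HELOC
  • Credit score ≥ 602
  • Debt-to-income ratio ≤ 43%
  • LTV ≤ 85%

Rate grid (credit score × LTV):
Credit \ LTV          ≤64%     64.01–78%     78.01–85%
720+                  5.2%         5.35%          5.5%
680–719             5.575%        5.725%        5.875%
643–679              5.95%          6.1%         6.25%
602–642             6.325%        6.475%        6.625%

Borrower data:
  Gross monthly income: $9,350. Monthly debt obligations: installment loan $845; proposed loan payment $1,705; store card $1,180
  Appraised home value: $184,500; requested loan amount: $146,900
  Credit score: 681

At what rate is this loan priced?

Credit score 681 ≥ 602; Total monthly debts = (845 + 1,705 + 1,180) = 3,730. Debt-to-income = 3,730/9,350 = 39.9% — meets 43% limit
LTV = 146,900/184,500 = 79.6% ≤ 85%
Credit 681 → row 680–719; LTV 79.6% → column 78.01–85%. Grid cell → 5.875%.

5.875%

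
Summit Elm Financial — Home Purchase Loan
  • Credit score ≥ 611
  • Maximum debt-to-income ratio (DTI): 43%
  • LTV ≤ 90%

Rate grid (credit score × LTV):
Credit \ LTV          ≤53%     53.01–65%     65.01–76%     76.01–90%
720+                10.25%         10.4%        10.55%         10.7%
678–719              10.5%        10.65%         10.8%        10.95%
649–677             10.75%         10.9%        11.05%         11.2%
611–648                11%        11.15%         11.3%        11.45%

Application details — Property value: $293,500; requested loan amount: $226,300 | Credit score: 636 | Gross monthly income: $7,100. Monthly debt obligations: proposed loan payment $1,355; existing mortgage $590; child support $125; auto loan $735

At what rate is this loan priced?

Credit score 636 ≥ 611; Total monthly debts = (1,355 + 590 + 125 + 735) = 2,805. DTI: 2,805 ÷ 7,100 = 39.5%, within the 43% cap
Loan-to-value = 226,300/293,500 = 77.1% — pass (90% max)
Row: 636 falls in 611–648. Column: 77.1% falls in 76.01–90%. Rate = 11.45%.

11.45%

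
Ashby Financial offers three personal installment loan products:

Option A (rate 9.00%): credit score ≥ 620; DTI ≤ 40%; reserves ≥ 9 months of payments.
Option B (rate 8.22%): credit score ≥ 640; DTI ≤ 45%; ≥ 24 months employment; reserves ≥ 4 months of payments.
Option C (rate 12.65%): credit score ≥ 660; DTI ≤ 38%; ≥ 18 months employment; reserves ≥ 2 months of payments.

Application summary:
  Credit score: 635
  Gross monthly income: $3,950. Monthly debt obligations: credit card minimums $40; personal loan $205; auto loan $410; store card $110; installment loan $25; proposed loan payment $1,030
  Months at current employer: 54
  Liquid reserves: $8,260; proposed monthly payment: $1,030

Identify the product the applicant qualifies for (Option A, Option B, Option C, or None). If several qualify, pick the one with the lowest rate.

None

Total debts = (40 + 205 + 410 + 110 + 25 + 1,030) = 1,820; DTI = 1,820/3,950 = 46.1%.
Reserves = 8,260/1,030 = 8.0 months.
Option A: score 635 ≥ 620; DTI 46.1% > 40%; reserves 8.0 < 9 mo → does not qualify.
Option B: score 635 < 640; DTI 46.1% > 45%; employment 54 ≥ 24 mo; reserves 8.0 ≥ 4 mo → does not qualify.
Option C: score 635 < 660; DTI 46.1% > 38%; employment 54 ≥ 18 mo; reserves 8.0 ≥ 2 mo → does not qualify.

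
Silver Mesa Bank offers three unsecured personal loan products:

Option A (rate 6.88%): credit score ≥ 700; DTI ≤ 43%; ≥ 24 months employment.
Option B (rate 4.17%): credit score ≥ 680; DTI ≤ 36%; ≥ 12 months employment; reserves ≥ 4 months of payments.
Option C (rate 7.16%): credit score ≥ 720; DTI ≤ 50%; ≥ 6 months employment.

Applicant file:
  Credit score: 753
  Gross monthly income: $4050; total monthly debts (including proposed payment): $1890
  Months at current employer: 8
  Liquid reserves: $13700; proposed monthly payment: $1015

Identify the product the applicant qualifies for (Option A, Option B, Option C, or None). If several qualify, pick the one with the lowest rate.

DTI = 1,890/4,050 = 46.7%.
Reserves = 13,700/1,015 = 13.5 months.
Option A: score 753 ≥ 700; DTI 46.7% > 43%; employment 8 < 24 mo → does not qualify.
Option B: score 753 ≥ 680; DTI 46.7% > 36%; employment 8 < 12 mo; reserves 13.5 ≥ 4 mo → does not qualify.
Option C: score 753 ≥ 720; DTI 46.7% ≤ 50%; employment 8 ≥ 6 mo → qualifies.

Option C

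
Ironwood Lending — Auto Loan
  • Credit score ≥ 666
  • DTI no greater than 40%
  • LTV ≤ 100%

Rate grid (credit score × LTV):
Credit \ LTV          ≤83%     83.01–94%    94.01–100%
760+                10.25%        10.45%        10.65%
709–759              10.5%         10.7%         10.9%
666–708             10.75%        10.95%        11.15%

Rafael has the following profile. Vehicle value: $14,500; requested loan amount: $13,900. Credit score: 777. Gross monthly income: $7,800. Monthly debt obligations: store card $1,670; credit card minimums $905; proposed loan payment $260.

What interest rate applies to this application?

Credit score 777 ≥ 666; Total monthly debts = (1,670 + 905 + 260) = 2,835. DTI = 2,835/7,800 = 36.3% ≤ 40%
LTV = 13,900/14,500 = 95.9% ≤ 100%
Score 777 is in the 760+ band; LTV 95.9% is in the 94.01–100% band → 10.65%.

10.65%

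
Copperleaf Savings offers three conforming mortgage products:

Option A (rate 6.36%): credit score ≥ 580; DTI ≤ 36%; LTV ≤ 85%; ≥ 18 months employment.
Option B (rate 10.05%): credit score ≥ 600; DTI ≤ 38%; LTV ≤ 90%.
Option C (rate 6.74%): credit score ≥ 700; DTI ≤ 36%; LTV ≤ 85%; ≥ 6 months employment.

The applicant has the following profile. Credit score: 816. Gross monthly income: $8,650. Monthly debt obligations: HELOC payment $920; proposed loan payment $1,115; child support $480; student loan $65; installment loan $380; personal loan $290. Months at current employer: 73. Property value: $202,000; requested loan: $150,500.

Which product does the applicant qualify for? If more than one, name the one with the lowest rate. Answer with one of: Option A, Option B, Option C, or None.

Option B

Total debts = (920 + 1,115 + 480 + 65 + 380 + 290) = 3,250; DTI = 3,250/8,650 = 37.6%.
LTV = 150,500/202,000 = 74.5%.
Option A: score 816 ≥ 580; DTI 37.6% > 36%; LTV 74.5% ≤ 85%; employment 73 ≥ 18 mo → does not qualify.
Option B: score 816 ≥ 600; DTI 37.6% ≤ 38%; LTV 74.5% ≤ 90% → qualifies.
Option C: score 816 ≥ 700; DTI 37.6% > 36%; LTV 74.5% ≤ 85%; employment 73 ≥ 6 mo → does not qualify.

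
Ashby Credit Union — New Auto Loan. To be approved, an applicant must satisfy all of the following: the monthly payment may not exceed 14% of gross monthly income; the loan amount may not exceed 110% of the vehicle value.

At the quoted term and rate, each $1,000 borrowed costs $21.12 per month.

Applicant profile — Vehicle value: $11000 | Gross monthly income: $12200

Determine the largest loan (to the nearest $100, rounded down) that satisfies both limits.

$12,100

Payment cap: 14% × $12,200 = $1,708/month.
At $21.12 per $1,000, that supports 1,708/21.12 × 1,000 ≈ $80,871 → $80,800.
LTV cap: 110% × $11,000 = $12,100 → $12,100.
Binding constraint: loan-to-value.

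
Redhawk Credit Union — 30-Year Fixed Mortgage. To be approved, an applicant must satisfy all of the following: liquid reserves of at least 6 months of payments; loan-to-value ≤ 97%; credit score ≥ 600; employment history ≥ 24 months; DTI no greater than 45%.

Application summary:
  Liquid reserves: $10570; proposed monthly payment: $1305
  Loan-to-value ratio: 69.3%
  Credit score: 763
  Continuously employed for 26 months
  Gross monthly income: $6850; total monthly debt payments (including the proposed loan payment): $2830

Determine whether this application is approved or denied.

Approved

Reserves: 10,570 ÷ 1,305 = 8.1 months (meets 6-month minimum)
LTV 69.3% — within 97%
Credit score 763 ≥ 600 (meets)
Employment 26 ≥ 24 months
DTI: 2,830 ÷ 6,850 = 41.3%, within the 45% cap
All criteria satisfied.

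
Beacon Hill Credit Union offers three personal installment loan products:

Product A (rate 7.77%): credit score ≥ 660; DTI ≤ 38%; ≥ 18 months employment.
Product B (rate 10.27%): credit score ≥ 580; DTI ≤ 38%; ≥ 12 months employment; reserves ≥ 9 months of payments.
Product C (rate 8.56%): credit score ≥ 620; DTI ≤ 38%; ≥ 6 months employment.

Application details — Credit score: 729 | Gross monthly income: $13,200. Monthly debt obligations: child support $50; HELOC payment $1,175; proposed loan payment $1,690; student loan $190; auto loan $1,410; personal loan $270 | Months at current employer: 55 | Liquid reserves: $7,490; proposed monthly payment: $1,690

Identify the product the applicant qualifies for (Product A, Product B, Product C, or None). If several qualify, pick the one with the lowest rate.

Total debts = (50 + 1,175 + 1,690 + 190 + 1,410 + 270) = 4,785; DTI = 4,785/13,200 = 36.2%.
Reserves = 7,490/1,690 = 4.4 months.
Product A: score 729 ≥ 660; DTI 36.2% ≤ 38%; employment 55 ≥ 18 mo → qualifies.
Product B: score 729 ≥ 580; DTI 36.2% ≤ 38%; employment 55 ≥ 12 mo; reserves 4.4 < 9 mo → does not qualify.
Product C: score 729 ≥ 620; DTI 36.2% ≤ 38%; employment 55 ≥ 6 mo → qualifies.
Qualifying: Product A, Product C. Lowest rate is 7.77% → Product A.

Product A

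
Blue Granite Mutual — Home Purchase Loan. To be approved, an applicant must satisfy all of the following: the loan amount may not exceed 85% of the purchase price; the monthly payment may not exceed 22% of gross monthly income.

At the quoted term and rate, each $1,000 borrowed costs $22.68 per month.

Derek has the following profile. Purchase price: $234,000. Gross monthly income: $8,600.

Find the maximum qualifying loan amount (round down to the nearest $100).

$83,400

Payment cap: 22% × $8,600 = $1,892/month.
At $22.68 per $1,000, that supports 1,892/22.68 × 1,000 ≈ $83,421 → $83,400.
LTV cap: 85% × $234,000 = $198,900 → $198,900.
Binding constraint: payment-to-income.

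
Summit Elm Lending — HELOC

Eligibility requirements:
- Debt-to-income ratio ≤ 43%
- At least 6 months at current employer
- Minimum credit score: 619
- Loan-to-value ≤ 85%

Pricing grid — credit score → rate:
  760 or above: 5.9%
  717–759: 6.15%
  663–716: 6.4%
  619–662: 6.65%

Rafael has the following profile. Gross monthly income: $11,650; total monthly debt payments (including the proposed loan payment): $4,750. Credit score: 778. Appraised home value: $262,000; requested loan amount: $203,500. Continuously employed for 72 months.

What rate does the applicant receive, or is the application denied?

Credit score 778 ≥ 619 (meets minimum)
Employment 72 ≥ 6 months
DTI = 4,750/11,650 = 40.8% ≤ 43%
Loan-to-value = 203,500/262,000 = 77.7% — pass (85% max)
All requirements met. Score 778 falls in the 760 or above tier → 5.9%.

Approved at 5.9%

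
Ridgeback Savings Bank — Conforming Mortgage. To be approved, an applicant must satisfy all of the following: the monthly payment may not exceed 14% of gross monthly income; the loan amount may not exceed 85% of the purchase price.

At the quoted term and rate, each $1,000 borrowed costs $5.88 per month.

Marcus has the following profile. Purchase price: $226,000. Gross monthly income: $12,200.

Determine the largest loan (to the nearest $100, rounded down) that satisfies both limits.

Payment cap: 14% × $12,200 = $1,708/month.
At $5.88 per $1,000, that supports 1,708/5.88 × 1,000 ≈ $290,476 → $290,400.
LTV cap: 85% × $226,000 = $192,100 → $192,100.
Binding constraint: loan-to-value.

$192,100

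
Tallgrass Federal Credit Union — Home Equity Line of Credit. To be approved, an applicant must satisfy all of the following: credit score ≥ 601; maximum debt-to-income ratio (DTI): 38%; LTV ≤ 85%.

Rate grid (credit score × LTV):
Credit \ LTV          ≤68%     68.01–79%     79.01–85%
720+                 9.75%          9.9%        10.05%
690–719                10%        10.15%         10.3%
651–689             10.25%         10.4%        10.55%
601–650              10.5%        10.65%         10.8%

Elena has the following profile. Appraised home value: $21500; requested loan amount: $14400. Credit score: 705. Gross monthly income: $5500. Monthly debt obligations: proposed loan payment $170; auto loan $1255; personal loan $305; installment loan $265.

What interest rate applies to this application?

10%

Credit score 705 ≥ 601; Total monthly debts = (170 + 1,255 + 305 + 265) = 1,995. Debt-to-income = 1,995/5,500 = 36.3% — meets 38% limit
Loan-to-value = 14,400/21,500 = 67% — pass (85% max)
Row: 705 falls in 690–719. Column: 67% falls in ≤68%. Rate = 10%.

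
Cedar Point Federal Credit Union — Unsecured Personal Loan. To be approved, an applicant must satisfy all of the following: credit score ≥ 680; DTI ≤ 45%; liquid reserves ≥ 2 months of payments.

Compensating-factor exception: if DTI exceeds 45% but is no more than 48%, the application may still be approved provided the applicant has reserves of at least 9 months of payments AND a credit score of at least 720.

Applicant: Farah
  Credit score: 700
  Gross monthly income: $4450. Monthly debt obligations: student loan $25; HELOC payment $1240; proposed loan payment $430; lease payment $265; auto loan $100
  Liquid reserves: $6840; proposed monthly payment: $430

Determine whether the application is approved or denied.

Denied

Credit score 700 ≥ 680 (meets base)
Total debts = (25 + 1,240 + 430 + 265 + 100) = 2,060. DTI = 2,060/4,450 = 46.3% > 45% — standard DTI limit exceeded.
Reserves = 6,840/430 = 15.9 months ≥ 2
46.3% falls in the override range (45%–48%), so the compensating-factor test applies.
Reserves 15.9 ≥ 9 months; credit score 700 < 720.
Compensating-factor requirement not fully met.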